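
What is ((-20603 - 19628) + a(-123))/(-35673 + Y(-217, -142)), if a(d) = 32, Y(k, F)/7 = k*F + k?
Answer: -40199/178506 ≈ -0.22520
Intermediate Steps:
Y(k, F) = 7*k + 7*F*k (Y(k, F) = 7*(k*F + k) = 7*(F*k + k) = 7*(k + F*k) = 7*k + 7*F*k)
((-20603 - 19628) + a(-123))/(-35673 + Y(-217, -142)) = ((-20603 - 19628) + 32)/(-35673 + 7*(-217)*(1 - 142)) = (-40231 + 32)/(-35673 + 7*(-217)*(-141)) = -40199/(-35673 + 214179) = -40199/178506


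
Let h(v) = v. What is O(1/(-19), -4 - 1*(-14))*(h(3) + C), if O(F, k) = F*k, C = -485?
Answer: 4820/19 ≈ 253.68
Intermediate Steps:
O(1/(-19), -4 - 1*(-14))*(h(3) + C) = ((-4 - 1*(-14))/(-19))*(3 - 485) = -(-4 + 14)/19*(-482) = -1/19*10*(-482) = -10/19*(-482) = 4820/19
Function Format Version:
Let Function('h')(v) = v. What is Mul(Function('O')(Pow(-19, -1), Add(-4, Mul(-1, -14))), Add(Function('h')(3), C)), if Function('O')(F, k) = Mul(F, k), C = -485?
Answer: Rational(4820, 19) ≈ 253.68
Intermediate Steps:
Mul(Function('O')(Pow(-19, -1), Add(-4, Mul(-1, -14))), Add(Function('h')(3), C)) = Mul(Mul(Pow(-19, -1), Add(-4, Mul(-1, -14))), Add(3, -485)) = Mul(Mul(Rational(-1, 19), Add(-4, 14)), -482) = Mul(Mul(Rational(-1, 19), 10), -482) = Mul(Rational(-10, 19), -482) = Rational(4820, 19)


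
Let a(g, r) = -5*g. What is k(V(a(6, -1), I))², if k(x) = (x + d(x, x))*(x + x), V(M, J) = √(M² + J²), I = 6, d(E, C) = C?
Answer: 14017536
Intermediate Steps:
V(M, J) = √(J² + M²)
k(x) = 4*x² (k(x) = (x + x)*(x + x) = (2*x)*(2*x) = 4*x²)
k(V(a(6, -1), I))² = (4*(√(6² + (-5*6)²))²)² = (4*(√(36 + (-30)²))²)² = (4*(√(36 + 900))²)² = (4*(√936)²)² = (4*(6*√26)²)² = (4*936)² = 3744² = 14017536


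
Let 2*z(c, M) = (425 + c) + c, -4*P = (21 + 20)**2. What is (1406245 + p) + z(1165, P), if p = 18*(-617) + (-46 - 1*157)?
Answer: 2792627/2 ≈ 1.3963e+6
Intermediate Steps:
p = -11309 (p = -11106 + (-46 - 157) = -11106 - 203 = -11309)
P = -1681/4 (P = -(21 + 20)**2/4 = -1/4*41**2 = -1/4*1681 = -1681/4 ≈ -420.25)
z(c, M) = 425/2 + c (z(c, M) = ((425 + c) + c)/2 = (425 + 2*c)/2 = 425/2 + c)
(1406245 + p) + z(1165, P) = (1406245 - 11309) + (425/2 + 1165) = 1394936 + 2755/2 = 2792627/2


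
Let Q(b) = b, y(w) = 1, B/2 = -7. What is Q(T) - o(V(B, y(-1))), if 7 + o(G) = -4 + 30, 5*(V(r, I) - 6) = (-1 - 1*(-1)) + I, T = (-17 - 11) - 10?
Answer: -57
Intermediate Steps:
B = -14 (B = 2*(-7) = -14)
T = -38 (T = -28 - 10 = -38)
V(r, I) = 6 + I/5 (V(r, I) = 6 + ((-1 - 1*(-1)) + I)/5 = 6 + ((-1 + 1) + I)/5 = 6 + (0 + I)/5 = 6 + I/5)
o(G) = 19 (o(G) = -7 + (-4 + 30) = -7 + 26 = 19)
Q(T) - o(V(B, y(-1))) = -38 - 1*19 = -38 - 19 = -57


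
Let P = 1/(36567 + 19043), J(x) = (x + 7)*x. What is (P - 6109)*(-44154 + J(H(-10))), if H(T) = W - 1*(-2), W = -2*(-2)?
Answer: 7486782174582/27805 ≈ 2.6926e+8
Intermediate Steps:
W = 4
H(T) = 6 (H(T) = 4 - 1*(-2) = 4 + 2 = 6)
J(x) = x*(7 + x) (J(x) = (7 + x)*x = x*(7 + x))
P = 1/55610 ≈ 1.7982e-5
(P - 6109)*(-44154 + J(H(-10))) = (1/55610 - 6109)*(-44154 + 6*(7 + 6)) = -339721489*(-44154 + 6*13)/55610 = -339721489*(-44154 + 78)/55610 = -339721489/55610*(-44076) = 7486782174582/27805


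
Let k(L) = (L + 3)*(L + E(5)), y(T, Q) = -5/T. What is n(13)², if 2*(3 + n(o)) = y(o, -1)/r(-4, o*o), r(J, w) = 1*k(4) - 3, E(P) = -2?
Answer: 744769/81796 ≈ 9.1052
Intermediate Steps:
k(L) = (-2 + L)*(3 + L) (k(L) = (L + 3)*(L - 2) = (3 + L)*(-2 + L) = (-2 + L)*(3 + L))
r(J, w) = 11 (r(J, w) = 1*(-6 + 4 + 4²) - 3 = 1*(-6 + 4 + 16) - 3 = 1*14 - 3 = 14 - 3 = 11)
n(o) = -3 - 5/(22*o) (n(o) = -3 + (-5/o/11)/2 = -3 + (-5/o*(1/11))/2 = -3 + (-5/(11*o))/2 = -3 - 5/(22*o))
n(13)² = (-3 - 5/22/13)² = (-3 - 5/22*1/13)² = (-3 - 5/286)² = (-863/286)² = 744769/81796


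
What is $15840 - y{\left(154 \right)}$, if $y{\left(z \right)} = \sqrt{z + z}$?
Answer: $15840 - 2 \sqrt{77} \approx 15822.0$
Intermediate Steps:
$y{\left(z \right)} = \sqrt{2} \sqrt{z}$ ($y{\left(z \right)} = \sqrt{2 z} = \sqrt{2} \sqrt{z}$)
$15840 - y{\left(154 \right)} = 15840 - \sqrt{2} \sqrt{154} = 15840 - 2 \sqrt{77}$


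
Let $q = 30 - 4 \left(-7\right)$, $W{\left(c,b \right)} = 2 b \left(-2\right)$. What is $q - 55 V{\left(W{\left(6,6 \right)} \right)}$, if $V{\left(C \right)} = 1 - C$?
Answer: $-1317$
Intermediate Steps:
$W{\left(c,b \right)} = - 4 b$
$q = 58$ ($q = 30 - -28 = 30 + 28 = 58$)
$q - 55 V{\left(W{\left(6,6 \right)} \right)} = 58 - 55 \left(1 - \left(-4\right) 6\right) = 58 - 55 \left(1 - -24\right) = 58 - 55 \left(1 + 24\right) = 58 - 1375 = -1317$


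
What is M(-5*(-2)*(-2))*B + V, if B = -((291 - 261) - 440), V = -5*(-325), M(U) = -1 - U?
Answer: 9415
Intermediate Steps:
V = 1625
B = 410 (B = -(30 - 440) = -1*(-410) = 410)
M(-5*(-2)*(-2))*B + V = (-1 - (-5*(-2))*(-2))*410 + 1625 = (-1 - 10*(-2))*410 + 1625 = (-1 - 1*(-20))*410 + 1625 = (-1 + 20)*410 + 1625 = 19*410 + 1625 = 7790 + 1625 = 9415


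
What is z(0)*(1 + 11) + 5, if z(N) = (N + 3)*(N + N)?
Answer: 5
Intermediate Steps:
z(N) = 2*N*(3 + N) (z(N) = (3 + N)*(2*N) = 2*N*(3 + N))
z(0)*(1 + 11) + 5 = (2*0*(3 + 0))*(1 + 11) + 5 = (2*0*3)*12 + 5 = 0*12 + 5 = 0 + 5 = 5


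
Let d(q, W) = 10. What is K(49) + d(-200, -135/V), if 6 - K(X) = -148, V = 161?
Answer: 164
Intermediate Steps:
K(X) = 154 (K(X) = 6 - 1*(-148) = 6 + 148 = 154)
K(49) + d(-200, -135/V) = 154 + 10 = 164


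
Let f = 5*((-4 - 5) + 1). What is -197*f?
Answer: 7880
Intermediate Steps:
f = -40 (f = 5*(-9 + 1) = 5*(-8) = -40)
-197*f = -197*(-40) = 7880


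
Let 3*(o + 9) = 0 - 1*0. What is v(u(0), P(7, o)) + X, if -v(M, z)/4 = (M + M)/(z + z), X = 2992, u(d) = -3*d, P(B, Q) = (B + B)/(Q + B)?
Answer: 2992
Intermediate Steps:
o = -9 (o = -9 + (0 - 1*0)/3 = -9 + (0 + 0)/3 = -9 + (1/3)*0 = -9 + 0 = -9)
P(B, Q) = 2*B/(B + Q) (P(B, Q) = (2*B)/(B + Q) = 2*B/(B + Q))
v(M, z) = -4*M/z (v(M, z) = -4*(M + M)/(z + z) = -4*2*M/(2*z) = -4*2*M*1/(2*z) = -4*M/z)
v(u(0), P(7, o)) + X = -4*(-3*0)/(2*7/(7 - 9)) + 2992 = -4*0/2*7/(-2) + 2992 = -4*0/2*7*(-1/2) + 2992 = -4*0/(-7) + 2992 = -4*0*(-1/7) + 2992 = 0 + 2992 = 2992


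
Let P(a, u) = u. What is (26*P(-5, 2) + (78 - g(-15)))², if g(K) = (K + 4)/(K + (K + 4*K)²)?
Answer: 4395822601/260100 ≈ 16901.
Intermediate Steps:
g(K) = (4 + K)/(K + 25*K²) (g(K) = (4 + K)/(K + (5*K)²) = (4 + K)/(K + 25*K²))
(26*P(-5, 2) + (78 - g(-15)))² = (26*2 + (78 - (4 - 15)/((-15)*(1 + 25*(-15)))))² = (52 + (78 - (-1)*(-11)/(15*(1 - 375))))² = (52 + (78 - (-1)*(-11)/(15*(-374))))² = (52 + (78 - (-1)*(-1)*(-11)/(15*374)))² = (52 + (78 - 1*(-1/510)))² = (52 + (78 + 1/510))² = (52 + 39781/510)² = (66301/510)² = 4395822601/260100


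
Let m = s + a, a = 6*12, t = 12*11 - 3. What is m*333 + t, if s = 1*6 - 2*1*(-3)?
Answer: 28101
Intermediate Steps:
t = 129 (t = 132 - 3 = 129)
a = 72
s = 12 (s = 6 - 2*(-3) = 6 + 6 = 12)
m = 84 (m = 12 + 72 = 84)
m*333 + t = 84*333 + 129 = 27972 + 129 = 28101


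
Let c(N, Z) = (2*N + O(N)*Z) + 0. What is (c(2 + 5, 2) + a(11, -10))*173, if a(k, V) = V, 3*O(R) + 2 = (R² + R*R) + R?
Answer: 37714/3 ≈ 12571.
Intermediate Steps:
O(R) = -⅔ + R/3 + 2*R²/3 (O(R) = -⅔ + ((R² + R*R) + R)/3 = -⅔ + ((R² + R²) + R)/3 = -⅔ + (2*R² + R)/3 = -⅔ + (R + 2*R²)/3 = -⅔ + (R/3 + 2*R²/3) = -⅔ + R/3 + 2*R²/3)
c(N, Z) = 2*N + Z*(-⅔ + N/3 + 2*N²/3) (c(N, Z) = (2*N + (-⅔ + N/3 + 2*N²/3)*Z) + 0 = (2*N + Z*(-⅔ + N/3 + 2*N²/3)) + 0 = 2*N + Z*(-⅔ + N/3 + 2*N²/3))
(c(2 + 5, 2) + a(11, -10))*173 = ((2*(2 + 5) + (⅓)*2*(-2 + (2 + 5) + 2*(2 + 5)²)) - 10)*173 = ((2*7 + (⅓)*2*(-2 + 7 + 2*7²)) - 10)*173 = ((14 + (⅓)*2*(-2 + 7 + 2*49)) - 10)*173 = ((14 + (⅓)*2*(-2 + 7 + 98)) - 10)*173 = ((14 + (⅓)*2*103) - 10)*173 = ((14 + 206/3) - 10)*173 = (248/3 - 10)*173 = (218/3)*173 = 37714/3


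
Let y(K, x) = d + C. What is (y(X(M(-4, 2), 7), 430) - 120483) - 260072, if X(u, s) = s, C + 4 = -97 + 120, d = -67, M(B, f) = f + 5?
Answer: -380603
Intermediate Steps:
M(B, f) = 5 + f
C = 19 (C = -4 + (-97 + 120) = -4 + 23 = 19)
y(K, x) = -48 (y(K, x) = -67 + 19 = -48)
(y(X(M(-4, 2), 7), 430) - 120483) - 260072 = (-48 - 120483) - 260072 = -120531 - 260072 = -380603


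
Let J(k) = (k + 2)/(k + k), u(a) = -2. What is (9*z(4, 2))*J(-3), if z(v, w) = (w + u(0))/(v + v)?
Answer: 0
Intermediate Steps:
J(k) = (2 + k)/(2*k) (J(k) = (2 + k)/((2*k)) = (2 + k)*(1/(2*k)) = (2 + k)/(2*k))
z(v, w) = (-2 + w)/(2*v) (z(v, w) = (w - 2)/(v + v) = (-2 + w)/((2*v)) = (-2 + w)*(1/(2*v)) = (-2 + w)/(2*v))
(9*z(4, 2))*J(-3) = (9*((1/2)*(-2 + 2)/4))*((1/2)*(2 - 3)/(-3)) = (9*((1/2)*(1/4)*0))*((1/2)*(-1/3)*(-1)) = (9*0)*(1/6) = 0*(1/6) = 0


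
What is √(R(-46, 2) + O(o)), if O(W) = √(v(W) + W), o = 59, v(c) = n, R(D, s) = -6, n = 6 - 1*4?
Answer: √(-6 + √61) ≈ 1.3455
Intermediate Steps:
n = 2 (n = 6 - 4 = 2)
v(c) = 2
O(W) = √(2 + W)
√(R(-46, 2) + O(o)) = √(-6 + √(2 + 59)) = √(-6 + √61)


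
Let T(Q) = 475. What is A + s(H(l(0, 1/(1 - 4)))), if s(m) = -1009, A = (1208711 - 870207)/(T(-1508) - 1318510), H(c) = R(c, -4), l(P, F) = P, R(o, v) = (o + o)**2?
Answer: -1330235819/1318035 ≈ -1009.3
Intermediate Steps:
R(o, v) = 4*o**2 (R(o, v) = (2*o)**2 = 4*o**2)
H(c) = 4*c**2
A = -338504/1318035 (A = (1208711 - 870207)/(475 - 1318510) = 338504/(-1318035) = 338504*(-1/1318035) = -338504/1318035 ≈ -0.25682)
A + s(H(l(0, 1/(1 - 4)))) = -338504/1318035 - 1009 = -1330235819/1318035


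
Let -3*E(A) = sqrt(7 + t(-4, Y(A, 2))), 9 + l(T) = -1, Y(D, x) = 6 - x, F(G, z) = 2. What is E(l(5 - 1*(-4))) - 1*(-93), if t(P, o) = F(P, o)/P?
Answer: 93 - sqrt(26)/6 ≈ 92.150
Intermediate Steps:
l(T) = -10 (l(T) = -9 - 1 = -10)
t(P, o) = 2/P
E(A) = -sqrt(26)/6 (E(A) = -sqrt(7 + 2/(-4))/3 = -sqrt(7 + 2*(-1/4))/3 = -sqrt(7 - 1/2)/3 = -sqrt(26)/6)
E(l(5 - 1*(-4))) - 1*(-93) = -sqrt(26)/6 - 1*(-93) = -sqrt(26)/6 + 93 = 93 - sqrt(26)/6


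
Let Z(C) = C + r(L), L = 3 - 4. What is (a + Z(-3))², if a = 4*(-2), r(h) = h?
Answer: 144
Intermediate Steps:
L = -1
Z(C) = -1 + C (Z(C) = C - 1 = -1 + C)
a = -8
(a + Z(-3))² = (-8 + (-1 - 3))² = (-8 - 4)² = (-12)² = 144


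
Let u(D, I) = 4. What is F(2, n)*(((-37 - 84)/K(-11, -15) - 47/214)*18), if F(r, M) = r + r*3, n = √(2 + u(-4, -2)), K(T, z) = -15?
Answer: 604536/535 ≈ 1130.0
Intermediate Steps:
n = √6 (n = √(2 + 4) = √6 ≈ 2.4495)
F(r, M) = 4*r (F(r, M) = r + 3*r = 4*r)
F(2, n)*(((-37 - 84)/K(-11, -15) - 47/214)*18) = (4*2)*(((-37 - 84)/(-15) - 47/214)*18) = 8*((-121*(-1/15) - 47*1/214)*18) = 8*((121/15 - 47/214)*18) = 8*((25189/3210)*18) = 8*(75567/535) = 604536/535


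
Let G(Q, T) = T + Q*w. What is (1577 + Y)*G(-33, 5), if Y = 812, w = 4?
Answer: -303403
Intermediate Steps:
G(Q, T) = T + 4*Q (G(Q, T) = T + Q*4 = T + 4*Q)
(1577 + Y)*G(-33, 5) = (1577 + 812)*(5 + 4*(-33)) = 2389*(5 - 132) = 2389*(-127) = -303403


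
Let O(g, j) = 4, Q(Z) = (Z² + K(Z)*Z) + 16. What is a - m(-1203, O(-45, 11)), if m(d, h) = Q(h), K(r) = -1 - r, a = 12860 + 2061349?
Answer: 2074197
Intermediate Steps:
a = 2074209
Q(Z) = 16 + Z² + Z*(-1 - Z) (Q(Z) = (Z² + (-1 - Z)*Z) + 16 = (Z² + Z*(-1 - Z)) + 16 = 16 + Z² + Z*(-1 - Z))
m(d, h) = 16 - h
a - m(-1203, O(-45, 11)) = 2074209 - (16 - 1*4) = 2074209 - (16 - 4) = 2074209 - 1*12 = 2074209 - 12 = 2074197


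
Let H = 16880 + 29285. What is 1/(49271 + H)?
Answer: 1/95436 ≈ 1.0478e-5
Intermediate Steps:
H = 46165
1/(49271 + H) = 1/(49271 + 46165) = 1/95436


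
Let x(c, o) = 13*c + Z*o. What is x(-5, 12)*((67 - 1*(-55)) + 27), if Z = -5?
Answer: -18625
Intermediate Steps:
x(c, o) = -5*o + 13*c (x(c, o) = 13*c - 5*o = -5*o + 13*c)
x(-5, 12)*((67 - 1*(-55)) + 27) = (-5*12 + 13*(-5))*((67 - 1*(-55)) + 27) = (-60 - 65)*((67 + 55) + 27) = -125*(122 + 27) = -125*149 = -18625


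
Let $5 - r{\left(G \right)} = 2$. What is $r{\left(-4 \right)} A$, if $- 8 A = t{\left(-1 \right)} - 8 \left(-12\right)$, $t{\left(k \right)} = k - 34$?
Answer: $- \frac{183}{8} \approx -22.875$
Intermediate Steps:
$r{\left(G \right)} = 3$ ($r{\left(G \right)} = 5 - 2 = 3$)
$t{\left(k \right)} = -34 + k$
$A = - \frac{61}{8}$ ($A = - \frac{\left(-34 - 1\right) - 8 \left(-12\right)}{8} = - \frac{-35 - -96}{8} = - \frac{-35 + 96}{8} = \left(- \frac{1}{8}\right) 61 = - \frac{61}{8} \approx -7.625$)
$r{\left(-4 \right)} A = 3 \left(- \frac{61}{8}\right) = - \frac{183}{8}$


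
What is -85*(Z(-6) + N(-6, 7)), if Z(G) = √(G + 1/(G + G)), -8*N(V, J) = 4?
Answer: 85/2 - 85*I*√219/6 ≈ 42.5 - 209.65*I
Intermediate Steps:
N(V, J) = -½ (N(V, J) = -⅛*4 = -½)
Z(G) = √(G + 1/(2*G))
-85*(Z(-6) + N(-6, 7)) = -85*(√(2/(-6) + 4*(-6))/2 - ½) = -85*(√(2*(-⅙) - 24)/2 - ½) = -85*(√(-⅓ - 24)/2 - ½) = -85*(√(-73/3)/2 - ½) = -85*((I*√219/3)/2 - ½) = -85*(I*√219/6 - ½) = -85*(-½ + I*√219/6) = 85/2 - 85*I*√219/6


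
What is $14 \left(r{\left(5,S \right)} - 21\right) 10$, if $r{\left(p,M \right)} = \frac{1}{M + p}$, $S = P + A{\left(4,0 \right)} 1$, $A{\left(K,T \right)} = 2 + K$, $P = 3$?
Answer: $-2930$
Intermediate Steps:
$S = 9$ ($S = 3 + \left(2 + 4\right) 1 = 3 + 6 \cdot 1 = 3 + 6 = 9$)
$14 \left(r{\left(5,S \right)} - 21\right) 10 = 14 \left(\frac{1}{9 + 5} - 21\right) 10 = 14 \left(\frac{1}{14} - 21\right) 10 = 14 \left(- \frac{293}{14}\right) 10 = \left(-293\right) 10 = -2930$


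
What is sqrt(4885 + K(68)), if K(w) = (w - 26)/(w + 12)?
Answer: sqrt(1954210)/20 ≈ 69.896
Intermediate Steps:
K(w) = (-26 + w)/(12 + w)
sqrt(4885 + K(68)) = sqrt(4885 + (-26 + 68)/(12 + 68)) = sqrt(4885 + 42/80) = sqrt(4885 + (1/80)*42) = sqrt(4885 + 21/40) = sqrt(195421/40) = sqrt(1954210)/20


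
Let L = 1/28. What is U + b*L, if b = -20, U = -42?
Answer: -299/7 ≈ -42.714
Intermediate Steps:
L = 1/28 ≈ 0.035714
U + b*L = -42 - 20*1/28 = -42 - 5/7 = -299/7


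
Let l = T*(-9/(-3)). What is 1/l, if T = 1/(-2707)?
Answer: -2707/3 ≈ -902.33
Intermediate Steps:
T = -1/2707 ≈ -0.00036941
l = -3/2707 (l = -(-9)/(2707*(-3)) = -(-9)*(-1)/(2707*3) = -1/2707*3 = -3/2707 ≈ -0.0011082)
1/l = 1/(-3/2707) = -2707/3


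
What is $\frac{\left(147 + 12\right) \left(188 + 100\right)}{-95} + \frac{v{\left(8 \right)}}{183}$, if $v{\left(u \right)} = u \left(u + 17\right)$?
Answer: $- \frac{8360936}{17385} \approx -480.93$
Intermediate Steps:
$v{\left(u \right)} = u \left(17 + u\right)$
$\frac{\left(147 + 12\right) \left(188 + 100\right)}{-95} + \frac{v{\left(8 \right)}}{183} = \frac{\left(147 + 12\right) \left(188 + 100\right)}{-95} + \frac{8 \left(17 + 8\right)}{183} = 159 \cdot 288 \left(- \frac{1}{95}\right) + 8 \cdot 25 \cdot \frac{1}{183} = 45792 \left(- \frac{1}{95}\right) + 200 \cdot \frac{1}{183} = - \frac{45792}{95} + \frac{200}{183} = - \frac{8360936}{17385}$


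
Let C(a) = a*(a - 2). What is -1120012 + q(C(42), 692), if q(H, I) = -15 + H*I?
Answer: 42533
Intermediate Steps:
C(a) = a*(-2 + a)
-1120012 + q(C(42), 692) = -1120012 + (-15 + (42*(-2 + 42))*692) = -1120012 + (-15 + (42*40)*692) = -1120012 + (-15 + 1680*692) = -1120012 + (-15 + 1162560) = -1120012 + 1162545 = 42533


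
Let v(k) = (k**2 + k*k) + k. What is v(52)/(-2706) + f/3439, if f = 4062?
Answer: -1297528/1550989 ≈ -0.83658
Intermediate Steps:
v(k) = k + 2*k**2 (v(k) = (k**2 + k**2) + k = 2*k**2 + k = k + 2*k**2)
v(52)/(-2706) + f/3439 = (52*(1 + 2*52))/(-2706) + 4062/3439 = (52*(1 + 104))*(-1/2706) + 4062*(1/3439) = (52*105)*(-1/2706) + 4062/3439 = 5460*(-1/2706) + 4062/3439 = -910/451 + 4062/3439 = -1297528/1550989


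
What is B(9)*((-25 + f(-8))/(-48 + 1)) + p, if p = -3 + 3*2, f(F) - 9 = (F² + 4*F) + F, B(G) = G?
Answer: 69/47 ≈ 1.4681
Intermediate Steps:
f(F) = 9 + F² + 5*F (f(F) = 9 + ((F² + 4*F) + F) = 9 + (F² + 5*F) = 9 + F² + 5*F)
p = 3 (p = -3 + 6 = 3)
B(9)*((-25 + f(-8))/(-48 + 1)) + p = 9*((-25 + (9 + (-8)² + 5*(-8)))/(-48 + 1)) + 3 = 9*((-25 + (9 + 64 - 40))/(-47)) + 3 = 9*((-25 + 33)*(-1/47)) + 3 = 9*(8*(-1/47)) + 3 = 9*(-8/47) + 3 = -72/47 + 3 = 69/47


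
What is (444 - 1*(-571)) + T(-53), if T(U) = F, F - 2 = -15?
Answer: 1002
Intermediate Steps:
F = -13 (F = 2 - 15 = -13)
T(U) = -13
(444 - 1*(-571)) + T(-53) = (444 - 1*(-571)) - 13 = (444 + 571) - 13 = 1015 - 13 = 1002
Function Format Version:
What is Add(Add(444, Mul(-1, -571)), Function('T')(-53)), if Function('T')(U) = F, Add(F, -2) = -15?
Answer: 1002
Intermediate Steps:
F = -13 (F = Add(2, -15) = -13)
Function('T')(U) = -13
Add(Add(444, Mul(-1, -571)), Function('T')(-53)) = Add(Add(444, Mul(-1, -571)), -13) = Add(Add(444, 571), -13) = Add(1015, -13) = 1002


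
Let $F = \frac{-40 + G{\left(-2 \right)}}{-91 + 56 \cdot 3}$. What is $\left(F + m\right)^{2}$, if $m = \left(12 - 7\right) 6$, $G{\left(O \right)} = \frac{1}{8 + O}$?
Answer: $\frac{185531641}{213444} \approx 869.23$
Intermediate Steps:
$F = - \frac{239}{462}$ ($F = \frac{-40 + \frac{1}{8 - 2}}{-91 + 56 \cdot 3} = \frac{-40 + \frac{1}{6}}{-91 + 168} = \frac{-40 + \frac{1}{6}}{77} = \left(- \frac{239}{6}\right) \frac{1}{77} = - \frac{239}{462} \approx -0.51732$)
$m = 30$ ($m = 5 \cdot 6 = 30$)
$\left(F + m\right)^{2} = \left(- \frac{239}{462} + 30\right)^{2} = \left(\frac{13621}{462}\right)^{2} = \frac{185531641}{213444}$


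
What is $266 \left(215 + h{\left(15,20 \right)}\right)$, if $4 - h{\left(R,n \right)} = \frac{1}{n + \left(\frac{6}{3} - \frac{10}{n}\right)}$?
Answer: $\frac{2504390}{43} \approx 58242.0$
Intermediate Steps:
$h{\left(R,n \right)} = 4 - \frac{1}{2 + n - \frac{10}{n}}$ ($h{\left(R,n \right)} = 4 - \frac{1}{n + \left(\frac{6}{3} - \frac{10}{n}\right)} = 4 - \frac{1}{n + \left(6 \cdot \frac{1}{3} - \frac{10}{n}\right)} = 4 - \frac{1}{n + \left(2 - \frac{10}{n}\right)} = 4 - \frac{1}{2 + n - \frac{10}{n}}$)
$266 \left(215 + h{\left(15,20 \right)}\right) = 266 \left(215 + \frac{-40 + 4 \cdot 20^{2} + 7 \cdot 20}{-10 + 20^{2} + 2 \cdot 20}\right) = 266 \left(215 + \frac{-40 + 4 \cdot 400 + 140}{-10 + 400 + 40}\right) = 266 \left(215 + \frac{-40 + 1600 + 140}{430}\right) = 266 \left(215 + \frac{1}{430} \cdot 1700\right) = 266 \left(215 + \frac{170}{43}\right) = 266 \cdot \frac{9415}{43} = \frac{2504390}{43}$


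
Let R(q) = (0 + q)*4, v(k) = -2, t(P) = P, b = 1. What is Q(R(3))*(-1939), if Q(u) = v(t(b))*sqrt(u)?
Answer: 7756*sqrt(3) ≈ 13434.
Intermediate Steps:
R(q) = 4*q (R(q) = q*4 = 4*q)
Q(u) = -2*sqrt(u)
Q(R(3))*(-1939) = -2*2*sqrt(3)*(-1939) = -4*sqrt(3)*(-1939) = 7756*sqrt(3)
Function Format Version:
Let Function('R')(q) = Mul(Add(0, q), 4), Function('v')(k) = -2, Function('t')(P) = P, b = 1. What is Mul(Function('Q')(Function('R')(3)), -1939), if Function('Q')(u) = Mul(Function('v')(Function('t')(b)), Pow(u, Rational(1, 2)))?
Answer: Mul(7756, Pow(3, Rational(1, 2))) ≈ 13434.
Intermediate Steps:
Function('R')(q) = Mul(4, q) (Function('R')(q) = Mul(q, 4) = Mul(4, q))
Function('Q')(u) = Mul(-2, Pow(u, Rational(1, 2)))
Mul(Function('Q')(Function('R')(3)), -1939) = Mul(Mul(-2, Pow(Mul(4, 3), Rational(1, 2))), -1939) = Mul(Mul(-2, Pow(12, Rational(1, 2))), -1939) = Mul(Mul(-2, Mul(2, Pow(3, Rational(1, 2)))), -1939) = Mul(Mul(-4, Pow(3, Rational(1, 2))), -1939) = Mul(7756, Pow(3, Rational(1, 2)))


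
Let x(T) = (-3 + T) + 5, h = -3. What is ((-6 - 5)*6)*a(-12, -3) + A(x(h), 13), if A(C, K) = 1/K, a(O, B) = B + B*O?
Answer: -28313/13 ≈ -2177.9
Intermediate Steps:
x(T) = 2 + T
((-6 - 5)*6)*a(-12, -3) + A(x(h), 13) = ((-6 - 5)*6)*(-3*(1 - 12)) + 1/13 = (-11*6)*(-3*(-11)) + 1/13 = -66*33 + 1/13 = -2178 + 1/13 = -28313/13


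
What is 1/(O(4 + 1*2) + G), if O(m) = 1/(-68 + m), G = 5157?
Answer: 62/319733 ≈ 0.00019391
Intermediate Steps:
1/(O(4 + 1*2) + G) = 1/(1/(-68 + (4 + 1*2)) + 5157) = 1/(1/(-68 + (4 + 2)) + 5157) = 1/(1/(-68 + 6) + 5157) = 1/(1/(-62) + 5157) = 1/(-1/62 + 5157) = 1/(319733/62) = 62/319733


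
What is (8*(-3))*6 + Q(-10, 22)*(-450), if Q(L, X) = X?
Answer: -10044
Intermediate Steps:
(8*(-3))*6 + Q(-10, 22)*(-450) = (8*(-3))*6 + 22*(-450) = -24*6 - 9900 = -144 - 9900 = -10044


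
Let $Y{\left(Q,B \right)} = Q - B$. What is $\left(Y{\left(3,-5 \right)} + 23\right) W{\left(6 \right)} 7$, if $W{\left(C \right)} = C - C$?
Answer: $0$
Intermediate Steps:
$W{\left(C \right)} = 0$
$\left(Y{\left(3,-5 \right)} + 23\right) W{\left(6 \right)} 7 = \left(\left(3 - -5\right) + 23\right) 0 \cdot 7 = \left(\left(3 + 5\right) + 23\right) 0 \cdot 7 = \left(8 + 23\right) 0 \cdot 7 = 31 \cdot 0 \cdot 7 = 0 \cdot 7 = 0$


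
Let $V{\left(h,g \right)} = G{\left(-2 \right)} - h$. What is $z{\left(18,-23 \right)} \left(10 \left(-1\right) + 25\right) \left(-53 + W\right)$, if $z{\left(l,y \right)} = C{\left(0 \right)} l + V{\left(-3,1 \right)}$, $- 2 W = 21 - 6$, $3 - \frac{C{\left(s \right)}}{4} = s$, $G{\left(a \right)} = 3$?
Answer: $-201465$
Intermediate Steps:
$C{\left(s \right)} = 12 - 4 s$
$V{\left(h,g \right)} = 3 - h$
$W = - \frac{15}{2}$ ($W = - \frac{21 - 6}{2} = \left(- \frac{1}{2}\right) 15 = - \frac{15}{2} \approx -7.5$)
$z{\left(l,y \right)} = 6 + 12 l$ ($z{\left(l,y \right)} = \left(12 - 0\right) l + \left(3 - -3\right) = \left(12 + 0\right) l + \left(3 + 3\right) = 12 l + 6 = 6 + 12 l$)
$z{\left(18,-23 \right)} \left(10 \left(-1\right) + 25\right) \left(-53 + W\right) = \left(6 + 12 \cdot 18\right) \left(10 \left(-1\right) + 25\right) \left(-53 - \frac{15}{2}\right) = \left(6 + 216\right) \left(-10 + 25\right) \left(- \frac{121}{2}\right) = 222 \cdot 15 \left(- \frac{121}{2}\right) = 222 \left(- \frac{1815}{2}\right) = -201465$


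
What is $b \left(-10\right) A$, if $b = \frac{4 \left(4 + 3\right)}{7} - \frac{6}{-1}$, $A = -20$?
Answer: $2000$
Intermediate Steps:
$b = 10$ ($b = 4 \cdot 7 \cdot \frac{1}{7} - -6 = 28 \cdot \frac{1}{7} + 6 = 4 + 6 = 10$)
$b \left(-10\right) A = 10 \left(-10\right) \left(-20\right) = \left(-100\right) \left(-20\right) = 2000$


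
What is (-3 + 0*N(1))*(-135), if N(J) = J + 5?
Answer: 405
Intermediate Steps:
N(J) = 5 + J
(-3 + 0*N(1))*(-135) = (-3 + 0*(5 + 1))*(-135) = (-3 + 0*6)*(-135) = (-3 + 0)*(-135) = -3*(-135) = 405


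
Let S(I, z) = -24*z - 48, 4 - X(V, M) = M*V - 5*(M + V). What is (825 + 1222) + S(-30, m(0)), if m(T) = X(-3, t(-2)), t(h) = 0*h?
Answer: 2263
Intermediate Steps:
t(h) = 0
X(V, M) = 4 + 5*M + 5*V - M*V (X(V, M) = 4 - (M*V - 5*(M + V)) = 4 - (M*V + (-5*M - 5*V)) = 4 - (-5*M - 5*V + M*V) = 4 + (5*M + 5*V - M*V) = 4 + 5*M + 5*V - M*V)
m(T) = -11 (m(T) = 4 + 5*0 + 5*(-3) - 1*0*(-3) = 4 + 0 - 15 + 0 = -11)
S(I, z) = -48 - 24*z
(825 + 1222) + S(-30, m(0)) = (825 + 1222) + (-48 - 24*(-11)) = 2047 + (-48 + 264) = 2047 + 216 = 2263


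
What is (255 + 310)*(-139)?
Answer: -78535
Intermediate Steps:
(255 + 310)*(-139) = 565*(-139) = -78535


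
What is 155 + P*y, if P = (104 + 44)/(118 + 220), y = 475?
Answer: 61345/169 ≈ 362.99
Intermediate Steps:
P = 74/169 (P = 148/338 = 148*(1/338) = 74/169 ≈ 0.43787)
155 + P*y = 155 + (74/169)*475 = 155 + 35150/169 = 61345/169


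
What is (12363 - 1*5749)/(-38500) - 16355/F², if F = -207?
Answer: -456535393/824843250 ≈ -0.55348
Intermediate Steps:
(12363 - 1*5749)/(-38500) - 16355/F² = (12363 - 1*5749)/(-38500) - 16355/((-207)²) = (12363 - 5749)*(-1/38500) - 16355/42849 = 6614*(-1/38500) - 16355*1/42849 = -3307/19250 - 16355/42849 = -456535393/824843250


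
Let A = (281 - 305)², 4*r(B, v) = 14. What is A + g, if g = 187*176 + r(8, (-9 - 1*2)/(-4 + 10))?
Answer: 66983/2 ≈ 33492.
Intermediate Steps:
r(B, v) = 7/2 (r(B, v) = (¼)*14 = 7/2)
g = 65831/2 (g = 187*176 + 7/2 = 32912 + 7/2 = 65831/2 ≈ 32916.)
A = 576 (A = (-24)² = 576)
A + g = 576 + 65831/2 = 66983/2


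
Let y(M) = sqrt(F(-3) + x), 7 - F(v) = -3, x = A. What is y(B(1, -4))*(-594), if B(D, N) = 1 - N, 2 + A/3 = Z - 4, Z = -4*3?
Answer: -1188*I*sqrt(11) ≈ -3940.1*I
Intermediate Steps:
Z = -12
A = -54 (A = -6 + 3*(-12 - 4) = -6 + 3*(-16) = -6 - 48 = -54)
x = -54
F(v) = 10 (F(v) = 7 - 1*(-3) = 7 + 3 = 10)
y(M) = 2*I*sqrt(11) (y(M) = sqrt(10 - 54) = sqrt(-44) = 2*I*sqrt(11))
y(B(1, -4))*(-594) = (2*I*sqrt(11))*(-594) = -1188*I*sqrt(11)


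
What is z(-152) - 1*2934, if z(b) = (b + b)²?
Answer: 89482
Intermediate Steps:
z(b) = 4*b² (z(b) = (2*b)² = 4*b²)
z(-152) - 1*2934 = 4*(-152)² - 1*2934 = 4*23104 - 2934 = 92416 - 2934 = 89482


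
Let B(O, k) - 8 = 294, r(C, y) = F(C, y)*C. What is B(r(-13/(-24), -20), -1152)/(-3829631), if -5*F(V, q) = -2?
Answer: -302/3829631 ≈ -7.8859e-5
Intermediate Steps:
F(V, q) = ⅖ (F(V, q) = -⅕*(-2) = ⅖)
r(C, y) = 2*C/5
B(O, k) = 302 (B(O, k) = 8 + 294 = 302)
B(r(-13/(-24), -20), -1152)/(-3829631) = 302/(-3829631) = 302*(-1/3829631) = -302/3829631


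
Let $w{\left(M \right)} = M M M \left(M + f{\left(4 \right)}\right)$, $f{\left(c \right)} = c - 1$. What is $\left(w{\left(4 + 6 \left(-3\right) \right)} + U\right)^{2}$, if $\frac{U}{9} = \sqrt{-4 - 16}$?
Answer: $911072236 + 1086624 i \sqrt{5} \approx 9.1107 \cdot 10^{8} + 2.4298 \cdot 10^{6} i$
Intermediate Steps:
$f{\left(c \right)} = -1 + c$
$w{\left(M \right)} = M^{3} \left(3 + M\right)$ ($w{\left(M \right)} = M M M \left(M + \left(-1 + 4\right)\right) = M M^{2} \left(M + 3\right) = M M^{2} \left(3 + M\right) = M^{3} \left(3 + M\right)$)
$U = 18 i \sqrt{5}$ ($U = 9 \sqrt{-4 - 16} = 9 \sqrt{-20} = 9 \cdot 2 i \sqrt{5} = 18 i \sqrt{5} \approx 40.249 i$)
$\left(w{\left(4 + 6 \left(-3\right) \right)} + U\right)^{2} = \left(\left(4 + 6 \left(-3\right)\right)^{3} \left(3 + \left(4 + 6 \left(-3\right)\right)\right) + 18 i \sqrt{5}\right)^{2} = \left(\left(4 - 18\right)^{3} \left(3 + \left(4 - 18\right)\right) + 18 i \sqrt{5}\right)^{2} = \left(\left(-14\right)^{3} \left(3 - 14\right) + 18 i \sqrt{5}\right)^{2} = \left(\left(-2744\right) \left(-11\right) + 18 i \sqrt{5}\right)^{2} = \left(30184 + 18 i \sqrt{5}\right)^{2}$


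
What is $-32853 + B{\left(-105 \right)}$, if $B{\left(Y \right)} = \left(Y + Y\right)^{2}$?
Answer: $11247$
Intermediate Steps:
$B{\left(Y \right)} = 4 Y^{2}$ ($B{\left(Y \right)} = \left(2 Y\right)^{2} = 4 Y^{2}$)
$-32853 + B{\left(-105 \right)} = -32853 + 4 \left(-105\right)^{2} = -32853 + 4 \cdot 11025 = -32853 + 44100 = 11247$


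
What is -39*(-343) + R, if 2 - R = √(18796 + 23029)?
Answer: 13379 - 5*√1673 ≈ 13174.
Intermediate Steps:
R = 2 - 5*√1673 (R = 2 - √(18796 + 23029) = 2 - √41825 = 2 - 5*√1673 ≈ -202.51)
-39*(-343) + R = -39*(-343) + (2 - 5*√1673) = 13377 + (2 - 5*√1673) = 13379 - 5*√1673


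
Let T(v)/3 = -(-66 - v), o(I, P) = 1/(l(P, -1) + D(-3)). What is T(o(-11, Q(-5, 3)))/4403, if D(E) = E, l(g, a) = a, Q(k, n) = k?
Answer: 789/17612 ≈ 0.044799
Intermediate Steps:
o(I, P) = -¼ (o(I, P) = 1/(-1 - 3) = 1/(-4) = -¼)
T(v) = 198 + 3*v (T(v) = 3*(-(-66 - v)) = 3*(66 + v) = 198 + 3*v)
T(o(-11, Q(-5, 3)))/4403 = (198 + 3*(-¼))/4403 = (198 - ¾)*(1/4403) = (789/4)*(1/4403) = 789/17612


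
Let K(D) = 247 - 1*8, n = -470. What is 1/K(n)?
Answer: 1/239 ≈ 0.0041841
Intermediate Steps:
K(D) = 239 (K(D) = 247 - 8 = 239)
1/K(n) = 1/239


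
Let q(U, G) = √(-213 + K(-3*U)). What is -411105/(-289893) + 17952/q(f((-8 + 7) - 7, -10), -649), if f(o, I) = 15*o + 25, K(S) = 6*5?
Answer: 137035/96631 - 5984*I*√183/61 ≈ 1.4181 - 1327.1*I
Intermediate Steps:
K(S) = 30
f(o, I) = 25 + 15*o
q(U, G) = I*√183 (q(U, G) = √(-213 + 30) = √(-183) = I*√183)
-411105/(-289893) + 17952/q(f((-8 + 7) - 7, -10), -649) = -411105/(-289893) + 17952/((I*√183)) = -411105*(-1/289893) + 17952*(-I*√183/183) = 137035/96631 - 5984*I*√183/61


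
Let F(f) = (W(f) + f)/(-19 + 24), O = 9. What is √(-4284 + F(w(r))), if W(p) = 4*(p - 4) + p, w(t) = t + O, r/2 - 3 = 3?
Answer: I*√4262 ≈ 65.284*I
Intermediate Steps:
r = 12 (r = 6 + 2*3 = 6 + 6 = 12)
w(t) = 9 + t (w(t) = t + 9 = 9 + t)
W(p) = -16 + 5*p (W(p) = 4*(-4 + p) + p = (-16 + 4*p) + p = -16 + 5*p)
F(f) = -16/5 + 6*f/5 (F(f) = ((-16 + 5*f) + f)/(-19 + 24) = (-16 + 6*f)/5 = (-16 + 6*f)*(⅕) = -16/5 + 6*f/5)
√(-4284 + F(w(r))) = √(-4284 + (-16/5 + 6*(9 + 12)/5)) = √(-4284 + (-16/5 + (6/5)*21)) = √(-4284 + (-16/5 + 126/5)) = √(-4284 + 22) = √(-4262) = I*√4262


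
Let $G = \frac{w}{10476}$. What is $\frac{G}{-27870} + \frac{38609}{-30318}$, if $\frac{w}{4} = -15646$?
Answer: $- \frac{469609271057}{368826201090} \approx -1.2733$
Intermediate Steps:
$w = -62584$ ($w = 4 \left(-15646\right) = -62584$)
$G = - \frac{15646}{2619}$ ($G = - \frac{62584}{10476} = \left(-62584\right) \frac{1}{10476} = - \frac{15646}{2619} \approx -5.974$)
$\frac{G}{-27870} + \frac{38609}{-30318} = - \frac{15646}{2619 \left(-27870\right)} + \frac{38609}{-30318} = \left(- \frac{15646}{2619}\right) \left(- \frac{1}{27870}\right) + 38609 \left(- \frac{1}{30318}\right) = \frac{7823}{36495765} - \frac{38609}{30318} = - \frac{469609271057}{368826201090}$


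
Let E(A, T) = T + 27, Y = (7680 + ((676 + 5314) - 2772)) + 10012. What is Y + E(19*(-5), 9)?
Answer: 20946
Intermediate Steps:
Y = 20910 (Y = (7680 + (5990 - 2772)) + 10012 = (7680 + 3218) + 10012 = 10898 + 10012 = 20910)
E(A, T) = 27 + T
Y + E(19*(-5), 9) = 20910 + (27 + 9) = 20910 + 36 = 20946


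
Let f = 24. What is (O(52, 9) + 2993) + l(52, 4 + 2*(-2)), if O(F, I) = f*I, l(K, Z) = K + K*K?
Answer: 5965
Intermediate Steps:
l(K, Z) = K + K**2
O(F, I) = 24*I
(O(52, 9) + 2993) + l(52, 4 + 2*(-2)) = (24*9 + 2993) + 52*(1 + 52) = (216 + 2993) + 52*53 = 3209 + 2756 = 5965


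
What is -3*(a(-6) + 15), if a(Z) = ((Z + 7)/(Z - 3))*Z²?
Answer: -33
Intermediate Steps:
a(Z) = Z²*(7 + Z)/(-3 + Z) (a(Z) = ((7 + Z)/(-3 + Z))*Z² = Z²*(7 + Z)/(-3 + Z))
-3*(a(-6) + 15) = -3*((-6)²*(7 - 6)/(-3 - 6) + 15) = -3*(36*1/(-9) + 15) = -3*(36*(-⅑)*1 + 15) = -3*(-4 + 15) = -3*11 = -33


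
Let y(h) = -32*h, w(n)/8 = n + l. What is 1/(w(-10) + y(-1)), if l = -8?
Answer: -1/112 ≈ -0.0089286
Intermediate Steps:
w(n) = -64 + 8*n (w(n) = 8*(n - 8) = 8*(-8 + n) = -64 + 8*n)
1/(w(-10) + y(-1)) = 1/((-64 + 8*(-10)) - 32*(-1)) = 1/((-64 - 80) + 32) = 1/(-144 + 32) = 1/(-112) = -1/112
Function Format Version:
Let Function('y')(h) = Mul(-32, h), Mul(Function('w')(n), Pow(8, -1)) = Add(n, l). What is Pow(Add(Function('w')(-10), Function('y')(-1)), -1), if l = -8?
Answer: Rational(-1, 112) ≈ -0.0089286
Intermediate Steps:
Function('w')(n) = Add(-64, Mul(8, n)) (Function('w')(n) = Mul(8, Add(n, -8)) = Mul(8, Add(-8, n)) = Add(-64, Mul(8, n)))
Pow(Add(Function('w')(-10), Function('y')(-1)), -1) = Pow(Add(Add(-64, Mul(8, -10)), Mul(-32, -1)), -1) = Pow(Add(Add(-64, -80), 32), -1) = Pow(Add(-144, 32), -1) = Pow(-112, -1) = Rational(-1, 112)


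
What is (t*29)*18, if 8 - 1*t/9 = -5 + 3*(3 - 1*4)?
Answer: 75168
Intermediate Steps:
t = 144 (t = 72 - 9*(-5 + 3*(3 - 1*4)) = 72 - 9*(-5 + 3*(3 - 4)) = 72 - 9*(-5 + 3*(-1)) = 72 - 9*(-5 - 3) = 72 - 9*(-8) = 72 + 72 = 144)
(t*29)*18 = (144*29)*18 = 4176*18 = 75168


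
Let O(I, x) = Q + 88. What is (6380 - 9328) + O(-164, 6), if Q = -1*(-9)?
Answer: -2851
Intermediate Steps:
Q = 9
O(I, x) = 97 (O(I, x) = 9 + 88 = 97)
(6380 - 9328) + O(-164, 6) = (6380 - 9328) + 97 = -2948 + 97 = -2851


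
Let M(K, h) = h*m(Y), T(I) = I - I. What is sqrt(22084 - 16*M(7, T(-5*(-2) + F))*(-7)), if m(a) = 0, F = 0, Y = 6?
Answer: 2*sqrt(5521) ≈ 148.61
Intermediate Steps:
T(I) = 0
M(K, h) = 0 (M(K, h) = h*0 = 0)
sqrt(22084 - 16*M(7, T(-5*(-2) + F))*(-7)) = sqrt(22084 - 16*0*(-7)) = sqrt(22084 + 0*(-7)) = sqrt(22084 + 0) = sqrt(22084) = 2*sqrt(5521)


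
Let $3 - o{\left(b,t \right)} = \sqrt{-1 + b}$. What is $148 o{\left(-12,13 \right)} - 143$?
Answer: $301 - 148 i \sqrt{13} \approx 301.0 - 533.62 i$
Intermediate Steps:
$o{\left(b,t \right)} = 3 - \sqrt{-1 + b}$
$148 o{\left(-12,13 \right)} - 143 = 148 \left(3 - \sqrt{-1 - 12}\right) - 143 = 148 \left(3 - \sqrt{-13}\right) - 143 = 148 \left(3 - i \sqrt{13}\right) - 143 = \left(444 - 148 i \sqrt{13}\right) - 143 = 301 - 148 i \sqrt{13}$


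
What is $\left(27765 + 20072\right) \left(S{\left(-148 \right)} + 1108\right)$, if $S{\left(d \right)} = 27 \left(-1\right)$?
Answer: $51711797$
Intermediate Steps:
$S{\left(d \right)} = -27$
$\left(27765 + 20072\right) \left(S{\left(-148 \right)} + 1108\right) = \left(27765 + 20072\right) \left(-27 + 1108\right) = 47837 \cdot 1081 = 51711797$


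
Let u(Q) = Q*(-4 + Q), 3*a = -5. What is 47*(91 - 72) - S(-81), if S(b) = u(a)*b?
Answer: 1658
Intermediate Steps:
a = -5/3 (a = (1/3)*(-5) = -5/3 ≈ -1.6667)
S(b) = 85*b/9 (S(b) = (-5*(-4 - 5/3)/3)*b = (-5/3*(-17/3))*b = 85*b/9)
47*(91 - 72) - S(-81) = 47*(91 - 72) - 85*(-81)/9 = 47*19 - 1*(-765) = 893 + 765 = 1658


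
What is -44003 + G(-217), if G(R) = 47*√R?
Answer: -44003 + 47*I*√217 ≈ -44003.0 + 692.35*I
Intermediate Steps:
-44003 + G(-217) = -44003 + 47*√(-217) = -44003 + 47*(I*√217) = -44003 + 47*I*√217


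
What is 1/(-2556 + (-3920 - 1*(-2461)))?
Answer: -1/4015 ≈ -0.00024907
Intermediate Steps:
1/(-2556 + (-3920 - 1*(-2461))) = 1/(-2556 + (-3920 + 2461)) = 1/(-2556 - 1459) = 1/(-4015) = -1/4015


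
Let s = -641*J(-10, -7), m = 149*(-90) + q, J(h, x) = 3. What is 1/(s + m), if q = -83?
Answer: -1/15416 ≈ -6.4868e-5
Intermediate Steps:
m = -13493 (m = 149*(-90) - 83 = -13410 - 83 = -13493)
s = -1923 (s = -641*3 = -1923)
1/(s + m) = 1/(-1923 - 13493) = 1/(-15416) = -1/15416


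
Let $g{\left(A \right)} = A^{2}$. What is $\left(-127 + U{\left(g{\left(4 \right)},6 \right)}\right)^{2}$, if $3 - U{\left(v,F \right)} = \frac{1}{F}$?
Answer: $\frac{555025}{36} \approx 15417.0$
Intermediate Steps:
$U{\left(v,F \right)} = 3 - \frac{1}{F}$
$\left(-127 + U{\left(g{\left(4 \right)},6 \right)}\right)^{2} = \left(-127 + \left(3 - \frac{1}{6}\right)\right)^{2} = \left(-127 + \frac{17}{6}\right)^{2} = \left(- \frac{745}{6}\right)^{2} = \frac{555025}{36}$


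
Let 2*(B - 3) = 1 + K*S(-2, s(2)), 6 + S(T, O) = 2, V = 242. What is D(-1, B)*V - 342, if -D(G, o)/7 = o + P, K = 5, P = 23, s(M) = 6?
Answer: -28293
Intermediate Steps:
S(T, O) = -4 (S(T, O) = -6 + 2 = -4)
B = -13/2 (B = 3 + (1 + 5*(-4))/2 = 3 + (1 - 20)/2 = 3 + (1/2)*(-19) = 3 - 19/2 = -13/2 ≈ -6.5000)
D(G, o) = -161 - 7*o (D(G, o) = -7*(o + 23) = -7*(23 + o) = -161 - 7*o)
D(-1, B)*V - 342 = (-161 - 7*(-13/2))*242 - 342 = (-161 + 91/2)*242 - 342 = -231/2*242 - 342 = -27951 - 342 = -28293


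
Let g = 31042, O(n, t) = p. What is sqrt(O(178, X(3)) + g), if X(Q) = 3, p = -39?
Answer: sqrt(31003) ≈ 176.08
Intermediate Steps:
O(n, t) = -39
sqrt(O(178, X(3)) + g) = sqrt(-39 + 31042) = sqrt(31003)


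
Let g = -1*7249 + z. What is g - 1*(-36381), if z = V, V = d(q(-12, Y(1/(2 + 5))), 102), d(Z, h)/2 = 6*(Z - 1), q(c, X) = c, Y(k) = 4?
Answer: 28976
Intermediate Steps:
d(Z, h) = -12 + 12*Z (d(Z, h) = 2*(6*(Z - 1)) = 2*(6*(-1 + Z)) = 2*(-6 + 6*Z) = -12 + 12*Z)
V = -156 (V = -12 + 12*(-12) = -12 - 144 = -156)
z = -156
g = -7405 (g = -1*7249 - 156 = -7249 - 156 = -7405)
g - 1*(-36381) = -7405 - 1*(-36381) = -7405 + 36381 = 28976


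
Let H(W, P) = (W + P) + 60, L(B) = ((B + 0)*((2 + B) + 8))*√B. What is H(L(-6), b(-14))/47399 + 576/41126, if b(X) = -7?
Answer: 14740751/974665637 - 24*I*√6/47399 ≈ 0.015124 - 0.0012403*I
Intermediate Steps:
L(B) = B^(3/2)*(10 + B) (L(B) = (B*(10 + B))*√B = B^(3/2)*(10 + B))
H(W, P) = 60 + P + W (H(W, P) = (P + W) + 60 = 60 + P + W)
H(L(-6), b(-14))/47399 + 576/41126 = (60 - 7 + (-6)^(3/2)*(10 - 6))/47399 + 576/41126 = (60 - 7 - 6*I*√6*4)*(1/47399) + 576*(1/41126) = (60 - 7 - 24*I*√6)*(1/47399) + 288/20563 = (53 - 24*I*√6)*(1/47399) + 288/20563 = (53/47399 - 24*I*√6/47399) + 288/20563 = 14740751/974665637 - 24*I*√6/47399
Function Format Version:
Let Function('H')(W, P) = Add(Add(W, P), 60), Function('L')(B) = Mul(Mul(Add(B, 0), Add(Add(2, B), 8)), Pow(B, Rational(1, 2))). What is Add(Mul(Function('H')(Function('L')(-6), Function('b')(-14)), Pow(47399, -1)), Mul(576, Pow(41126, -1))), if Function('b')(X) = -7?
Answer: Add(Rational(14740751, 974665637), Mul(Rational(-24, 47399), I, Pow(6, Rational(1, 2)))) ≈ Add(0.015124, Mul(-0.0012403, I))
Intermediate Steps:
Function('L')(B) = Mul(Pow(B, Rational(3, 2)), Add(10, B)) (Function('L')(B) = Mul(Mul(B, Add(10, B)), Pow(B, Rational(1, 2))) = Mul(Pow(B, Rational(3, 2)), Add(10, B)))
Function('H')(W, P) = Add(60, P, W) (Function('H')(W, P) = Add(Add(P, W), 60) = Add(60, P, W))
Add(Mul(Function('H')(Function('L')(-6), Function('b')(-14)), Pow(47399, -1)), Mul(576, Pow(41126, -1))) = Add(Mul(Add(60, -7, Mul(Pow(-6, Rational(3, 2)), Add(10, -6))), Pow(47399, -1)), Mul(576, Pow(41126, -1))) = Add(Mul(Add(60, -7, Mul(Mul(-6, I, Pow(6, Rational(1, 2))), 4)), Rational(1, 47399)), Mul(576, Rational(1, 41126))) = Add(Mul(Add(60, -7, Mul(-24, I, Pow(6, Rational(1, 2)))), Rational(1, 47399)), Rational(288, 20563)) = Add(Mul(Add(53, Mul(-24, I, Pow(6, Rational(1, 2)))), Rational(1, 47399)), Rational(288, 20563)) = Add(Add(Rational(53, 47399), Mul(Rational(-24, 47399), I, Pow(6, Rational(1, 2)))), Rational(288, 20563)) = Add(Rational(14740751, 974665637), Mul(Rational(-24, 47399), I, Pow(6, Rational(1, 2))))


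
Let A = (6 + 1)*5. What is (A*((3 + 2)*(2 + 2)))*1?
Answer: 700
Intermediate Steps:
A = 35 (A = 7*5 = 35)
(A*((3 + 2)*(2 + 2)))*1 = (35*((3 + 2)*(2 + 2)))*1 = (35*(5*4))*1 = (35*20)*1 = 700*1 = 700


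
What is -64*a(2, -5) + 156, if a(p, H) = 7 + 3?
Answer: -484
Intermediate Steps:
a(p, H) = 10
-64*a(2, -5) + 156 = -64*10 + 156 = -640 + 156 = -484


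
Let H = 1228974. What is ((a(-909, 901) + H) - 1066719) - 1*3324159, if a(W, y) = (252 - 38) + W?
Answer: -3162599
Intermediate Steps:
a(W, y) = 214 + W
((a(-909, 901) + H) - 1066719) - 1*3324159 = (((214 - 909) + 1228974) - 1066719) - 1*3324159 = ((-695 + 1228974) - 1066719) - 3324159 = (1228279 - 1066719) - 3324159 = 161560 - 3324159 = -3162599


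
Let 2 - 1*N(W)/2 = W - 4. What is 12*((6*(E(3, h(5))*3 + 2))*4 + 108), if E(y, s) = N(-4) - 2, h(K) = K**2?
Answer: 17424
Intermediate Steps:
N(W) = 12 - 2*W (N(W) = 4 - 2*(W - 4) = 4 - 2*(-4 + W) = 4 + (8 - 2*W) = 12 - 2*W)
E(y, s) = 18 (E(y, s) = (12 - 2*(-4)) - 2 = (12 + 8) - 2 = 20 - 2 = 18)
12*((6*(E(3, h(5))*3 + 2))*4 + 108) = 12*((6*(18*3 + 2))*4 + 108) = 12*((6*(54 + 2))*4 + 108) = 12*((6*56)*4 + 108) = 12*(336*4 + 108) = 12*(1344 + 108) = 12*1452 = 17424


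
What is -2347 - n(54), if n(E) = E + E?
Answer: -2455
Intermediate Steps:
n(E) = 2*E
-2347 - n(54) = -2347 - 2*54 = -2347 - 1*108 = -2347 - 108 = -2455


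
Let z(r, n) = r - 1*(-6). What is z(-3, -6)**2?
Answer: 9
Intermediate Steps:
z(r, n) = 6 + r (z(r, n) = r + 6 = 6 + r)
z(-3, -6)**2 = (6 - 3)**2 = 3**2 = 9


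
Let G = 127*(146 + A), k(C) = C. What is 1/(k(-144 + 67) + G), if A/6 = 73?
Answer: 1/74091 ≈ 1.3497e-5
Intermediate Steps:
A = 438 (A = 6*73 = 438)
G = 74168 (G = 127*(146 + 438) = 127*584 = 74168)
1/(k(-144 + 67) + G) = 1/((-144 + 67) + 74168) = 1/(-77 + 74168) = 1/74091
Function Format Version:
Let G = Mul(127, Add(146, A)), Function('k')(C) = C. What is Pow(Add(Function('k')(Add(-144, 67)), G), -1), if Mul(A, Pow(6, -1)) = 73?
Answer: Rational(1, 74091) ≈ 1.3497e-5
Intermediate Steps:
A = 438 (A = Mul(6, 73) = 438)
G = 74168 (G = Mul(127, Add(146, 438)) = Mul(127, 584) = 74168)
Pow(Add(Function('k')(Add(-144, 67)), G), -1) = Pow(Add(Add(-144, 67), 74168), -1) = Pow(Add(-77, 74168), -1) = Pow(74091, -1) = Rational(1, 74091)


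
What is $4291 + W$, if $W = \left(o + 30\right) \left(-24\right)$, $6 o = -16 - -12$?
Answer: $3587$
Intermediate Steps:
$o = - \frac{2}{3}$ ($o = \frac{-16 - -12}{6} = \frac{-16 + 12}{6} = \frac{1}{6} \left(-4\right) = - \frac{2}{3} \approx -0.66667$)
$W = -704$ ($W = \left(- \frac{2}{3} + 30\right) \left(-24\right) = \frac{88}{3} \left(-24\right) = -704$)
$4291 + W = 4291 - 704 = 3587$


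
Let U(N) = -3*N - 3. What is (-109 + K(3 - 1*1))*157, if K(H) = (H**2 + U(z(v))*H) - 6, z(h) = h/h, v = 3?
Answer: -19311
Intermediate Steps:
z(h) = 1
U(N) = -3 - 3*N
K(H) = -6 + H**2 - 6*H (K(H) = (H**2 + (-3 - 3*1)*H) - 6 = (H**2 + (-3 - 3)*H) - 6 = (H**2 - 6*H) - 6 = -6 + H**2 - 6*H)
(-109 + K(3 - 1*1))*157 = (-109 + (-6 + (3 - 1*1)**2 - 6*(3 - 1*1)))*157 = (-109 + (-6 + (3 - 1)**2 - 6*(3 - 1)))*157 = (-109 + (-6 + 2**2 - 6*2))*157 = (-109 + (-6 + 4 - 12))*157 = (-109 - 14)*157 = -123*157 = -19311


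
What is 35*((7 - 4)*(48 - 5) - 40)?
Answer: 3115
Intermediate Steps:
35*((7 - 4)*(48 - 5) - 40) = 35*(3*43 - 40) = 35*(129 - 40) = 35*89 = 3115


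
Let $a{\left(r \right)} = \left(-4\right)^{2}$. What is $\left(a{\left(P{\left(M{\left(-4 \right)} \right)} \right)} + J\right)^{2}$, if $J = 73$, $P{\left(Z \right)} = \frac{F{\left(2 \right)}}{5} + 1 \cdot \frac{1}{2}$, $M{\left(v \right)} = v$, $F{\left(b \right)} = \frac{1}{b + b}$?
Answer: $7921$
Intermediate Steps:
$F{\left(b \right)} = \frac{1}{2 b}$
$P{\left(Z \right)} = \frac{11}{20}$ ($P{\left(Z \right)} = \frac{\frac{1}{2} \cdot \frac{1}{2}}{5} + 1 \cdot \frac{1}{2} = \frac{1}{2} \cdot \frac{1}{2} \cdot \frac{1}{5} + 1 \cdot \frac{1}{2} = \frac{1}{4} \cdot \frac{1}{5} + \frac{1}{2} = \frac{1}{20} + \frac{1}{2} = \frac{11}{20}$)
$a{\left(r \right)} = 16$
$\left(a{\left(P{\left(M{\left(-4 \right)} \right)} \right)} + J\right)^{2} = \left(16 + 73\right)^{2} = 89^{2} = 7921$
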